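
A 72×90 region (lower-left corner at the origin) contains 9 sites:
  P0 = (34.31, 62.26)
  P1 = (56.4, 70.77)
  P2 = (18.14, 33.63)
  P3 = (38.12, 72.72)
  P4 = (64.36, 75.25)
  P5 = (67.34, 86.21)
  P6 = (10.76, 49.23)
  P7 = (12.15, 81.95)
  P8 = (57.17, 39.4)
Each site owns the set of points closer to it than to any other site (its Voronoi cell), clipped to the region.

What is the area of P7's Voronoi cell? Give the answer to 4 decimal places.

1. box [0,72]×[0,90]: [(0, 0) (72, 0) (72, 90) (0, 90)]
2. ⊥bis P7·P0 via (23.23,72.105): [(0, 45.9609) (39.1304, 90) (0, 90)]  |A|=861.633
3. ⊥bis P7·P1 via (34.275,76.36): [(0, 45.9609) (37.1613, 87.7839) (37.7212, 90) (0, 90)]  |A|=860.0715
4. ⊥bis P7·P2 via (15.145,57.79): [(0, 55.9125) (9.9369, 57.1444) (37.1613, 87.7839) (37.7212, 90) (0, 90)]  |A|=810.6273
5. ⊥bis P7·P3 via (25.135,77.335): [(0, 55.9125) (9.9369, 57.1444) (23.307, 72.1917) (29.6363, 90) (0, 90)]  |A|=727.6515
6. ⊥bis P7·P4 via (38.255,78.6): [(0, 55.9125) (9.9369, 57.1444) (23.307, 72.1917) (29.6363, 90) (0, 90)]  |A|=727.6515
7. ⊥bis P7·P5 via (39.745,84.08): [(0, 55.9125) (9.9369, 57.1444) (23.307, 72.1917) (29.6363, 90) (0, 90)]  |A|=727.6515
8. ⊥bis P7·P6 via (11.455,65.59): [(0, 66.0766) (17.2234, 65.3449) (23.307, 72.1917) (29.6363, 90) (0, 90)]  |A|=603.865
9. ⊥bis P7·P8 via (34.66,60.675): [(0, 66.0766) (17.2234, 65.3449) (23.307, 72.1917) (29.6363, 90) (0, 90)]  |A|=603.865
10. canonical 5-gon: [(0, 66.0766) (17.2234, 65.3449) (23.307, 72.1917) (29.6363, 90) (0, 90)]
11. shoelace: 603.865

Area of P7's cell: 603.8650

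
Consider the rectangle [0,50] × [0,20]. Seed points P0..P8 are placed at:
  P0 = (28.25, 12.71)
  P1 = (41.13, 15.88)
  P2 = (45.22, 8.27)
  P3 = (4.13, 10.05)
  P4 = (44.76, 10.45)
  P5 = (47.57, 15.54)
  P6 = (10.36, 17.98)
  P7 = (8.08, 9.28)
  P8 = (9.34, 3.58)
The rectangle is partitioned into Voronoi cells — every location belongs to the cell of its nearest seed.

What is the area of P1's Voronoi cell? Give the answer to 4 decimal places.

1. box [0,50]×[0,20]: [(0, 0) (50, 0) (50, 20) (0, 20)]
2. ⊥bis P1·P0 via (34.69,14.295): [(38.2083, 0) (50, 0) (50, 20) (33.2859, 20)]  |A|=285.0585
3. ⊥bis P1·P2 via (43.175,12.075): [(36.1638, 8.3068) (50, 15.7431) (50, 20) (33.2859, 20)]  |A|=127.1701
4. ⊥bis P1·P3 via (22.63,12.965): [(36.1638, 8.3068) (50, 15.7431) (50, 20) (33.2859, 20)]  |A|=127.1701
5. ⊥bis P1·P4 via (42.945,13.165): [(36.0951, 8.5858) (50, 17.8813) (50, 20) (33.2859, 20)]  |A|=110.1189
6. ⊥bis P1·P5 via (44.35,15.71): [(36.0951, 8.5858) (44.2621, 14.0455) (44.5765, 20) (33.2859, 20)]  |A|=87.8935
7. ⊥bis P1·P6 via (25.745,16.93): [(36.0951, 8.5858) (44.2621, 14.0455) (44.5765, 20) (33.2859, 20)]  |A|=87.8935
8. ⊥bis P1·P7 via (24.605,12.58): [(36.0951, 8.5858) (44.2621, 14.0455) (44.5765, 20) (33.2859, 20)]  |A|=87.8935
9. ⊥bis P1·P8 via (25.235,9.73): [(36.0951, 8.5858) (44.2621, 14.0455) (44.5765, 20) (33.2859, 20)]  |A|=87.8935
10. canonical 4-gon: [(36.0951, 8.5858) (44.2621, 14.0455) (44.5765, 20) (33.2859, 20)]
11. shoelace: 87.8935

Area of P1's cell: 87.8935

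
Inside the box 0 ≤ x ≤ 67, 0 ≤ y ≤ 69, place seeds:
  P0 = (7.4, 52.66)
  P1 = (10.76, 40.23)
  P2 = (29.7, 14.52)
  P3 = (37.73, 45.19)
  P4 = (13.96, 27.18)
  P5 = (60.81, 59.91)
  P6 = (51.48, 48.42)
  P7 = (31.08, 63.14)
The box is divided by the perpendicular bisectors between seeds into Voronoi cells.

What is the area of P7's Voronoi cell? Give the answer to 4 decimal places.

Area of P7's cell: 420.5883

1. box [0,67]×[0,69]: [(0, 0) (67, 0) (67, 69) (0, 69)]
2. ⊥bis P7·P0 via (19.24,57.9): [(44.8647, 0) (67, 0) (67, 69) (14.3275, 69)]  |A|=2580.8704
3. ⊥bis P7·P1 via (20.92,51.685): [(22.6823, 50.1219) (67, 10.8144) (67, 69) (14.3275, 69)]  |A|=1786.5035
4. ⊥bis P7·P2 via (30.39,38.83): [(22.6823, 50.1219) (35.5796, 38.6827) (67, 37.7909) (67, 69) (14.3275, 69)]  |A|=1362.6971
5. ⊥bis P7·P3 via (34.405,54.165): [(22.6823, 50.1219) (22.9208, 49.9104) (67, 66.2406) (67, 69) (14.3275, 69)]  |A|=564.9321
6. ⊥bis P7·P4 via (22.52,45.16): [(22.6823, 50.1219) (22.9208, 49.9104) (67, 66.2406) (67, 69) (14.3275, 69)]  |A|=564.9321
7. ⊥bis P7·P5 via (45.945,61.525): [(22.6823, 50.1219) (22.9208, 49.9104) (45.5958, 58.3109) (46.7571, 69) (14.3275, 69)]  |A|=427.2114
8. ⊥bis P7·P6 via (41.28,55.78): [(22.6823, 50.1219) (22.9208, 49.9104) (42.1979, 57.0521) (46.0371, 62.3727) (46.7571, 69) (14.3275, 69)]  |A|=420.5883
9. canonical 6-gon: [(22.6823, 50.1219) (22.9208, 49.9104) (42.1979, 57.0521) (46.0371, 62.3727) (46.7571, 69) (14.3275, 69)]
10. shoelace: 420.5883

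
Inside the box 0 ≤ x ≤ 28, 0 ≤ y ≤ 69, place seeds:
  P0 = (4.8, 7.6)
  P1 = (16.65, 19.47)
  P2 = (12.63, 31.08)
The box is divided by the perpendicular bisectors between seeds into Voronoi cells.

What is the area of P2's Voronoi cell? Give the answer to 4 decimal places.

Area of P2's cell: 1227.4425

1. box [0,28]×[0,69]: [(0, 0) (28, 0) (28, 69) (0, 69)]
2. ⊥bis P2·P0 via (8.715,19.34): [(0, 22.2462) (28, 12.9089) (28, 69) (0, 69)]  |A|=1439.8277
3. ⊥bis P2·P1 via (14.64,25.275): [(0, 22.2462) (3.0018, 21.2452) (28, 29.9009) (28, 69) (0, 69)]  |A|=1227.4425
4. canonical 5-gon: [(0, 22.2462) (3.0018, 21.2452) (28, 29.9009) (28, 69) (0, 69)]
5. shoelace: 1227.4425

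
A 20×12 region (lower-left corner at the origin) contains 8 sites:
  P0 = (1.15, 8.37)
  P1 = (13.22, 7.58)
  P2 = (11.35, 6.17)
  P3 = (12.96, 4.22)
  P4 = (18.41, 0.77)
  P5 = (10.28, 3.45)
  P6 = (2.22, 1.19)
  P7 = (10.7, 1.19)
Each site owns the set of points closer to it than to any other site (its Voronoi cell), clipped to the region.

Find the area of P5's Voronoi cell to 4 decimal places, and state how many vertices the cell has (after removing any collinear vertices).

Area of P5's cell: 20.8910 (5 vertices)

1. box [0,20]×[0,12]: [(0, 0) (20, 0) (20, 12) (0, 12)]
2. ⊥bis P5·P0 via (5.715,5.91): [(2.5302, 0) (20, 0) (20, 12) (8.9968, 12)]  |A|=170.838
3. ⊥bis P5·P1 via (11.75,5.515): [(7.2344, 8.7295) (2.5302, 0) (19.4973, 0)]  |A|=74.057
4. ⊥bis P5·P2 via (10.815,4.81): [(15.1185, 3.1171) (6.1179, 6.6577) (2.5302, 0) (19.4973, 0)]  |A|=62.757
5. ⊥bis P5·P3 via (11.62,3.835): [(11.4068, 4.5772) (6.1179, 6.6577) (2.5302, 0) (12.7218, 0)]  |A|=44.6626
6. ⊥bis P5·P4 via (14.345,2.11): [(11.4068, 4.5772) (6.1179, 6.6577) (2.5302, 0) (12.7218, 0)]  |A|=44.6626
7. ⊥bis P5·P6 via (6.25,2.32): [(11.4068, 4.5772) (6.1179, 6.6577) (5.4048, 5.3343) (6.9005, 0) (12.7218, 0)]  |A|=33.0062
8. ⊥bis P5·P7 via (10.49,2.32): [(11.9759, 2.5961) (11.4068, 4.5772) (6.1179, 6.6577) (5.4048, 5.3343) (6.46, 1.5711)]  |A|=20.891
9. canonical 5-gon: [(11.9759, 2.5961) (11.4068, 4.5772) (6.1179, 6.6577) (5.4048, 5.3343) (6.46, 1.5711)]
10. shoelace: 20.891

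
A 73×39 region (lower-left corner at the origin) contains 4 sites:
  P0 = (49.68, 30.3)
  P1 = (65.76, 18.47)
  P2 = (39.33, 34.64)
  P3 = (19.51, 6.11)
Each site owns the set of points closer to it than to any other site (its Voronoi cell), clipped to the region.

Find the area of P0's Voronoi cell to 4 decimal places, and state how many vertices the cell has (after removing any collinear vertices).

1. box [0,73]×[0,39]: [(0, 0) (73, 0) (73, 39) (0, 39)]
2. ⊥bis P0·P1 via (57.72,24.385): [(0, 0) (39.78, 0) (68.4722, 39) (0, 39)]  |A|=2110.9188
3. ⊥bis P0·P2 via (44.505,32.47): [(30.8896, 0) (39.78, 0) (68.4722, 39) (47.2432, 39)]  |A|=587.3303
4. ⊥bis P0·P3 via (34.595,18.205): [(37.1744, 14.988) (44.2835, 6.1214) (68.4722, 39) (47.2432, 39)]  |A|=478.9809
5. canonical 4-gon: [(37.1744, 14.988) (44.2835, 6.1214) (68.4722, 39) (47.2432, 39)]
6. shoelace: 478.9809

Area of P0's cell: 478.9809 (4 vertices)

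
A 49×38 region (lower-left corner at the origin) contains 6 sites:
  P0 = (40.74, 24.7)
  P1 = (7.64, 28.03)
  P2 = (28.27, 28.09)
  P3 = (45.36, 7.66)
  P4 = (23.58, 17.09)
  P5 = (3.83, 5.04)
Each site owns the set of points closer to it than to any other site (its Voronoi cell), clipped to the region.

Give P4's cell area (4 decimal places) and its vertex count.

Area of P4's cell: 408.3612 (6 vertices)

1. box [0,49]×[0,38]: [(0, 0) (49, 0) (49, 38) (0, 38)]
2. ⊥bis P4·P0 via (32.16,20.895): [(0, 0) (41.4264, 0) (24.5744, 38) (0, 38)]  |A|=1254.0145
3. ⊥bis P4·P1 via (15.61,22.56): [(0.1265, 0) (41.4264, 0) (25.2152, 36.5551)]  |A|=754.8597
4. ⊥bis P4·P2 via (25.925,22.59): [(17.961, 25.9855) (0.1265, 0) (41.4264, 0) (32.6868, 19.707)]  |A|=654.2644
5. ⊥bis P4·P3 via (34.47,12.375): [(17.961, 25.9855) (0.1265, 0) (29.112, 0) (35.1954, 14.0504) (32.6868, 19.707)]  |A|=567.7537
6. ⊥bis P4·P5 via (13.705,11.065): [(17.961, 25.9855) (10.8887, 15.6809) (20.4561, 0) (29.112, 0) (35.1954, 14.0504) (32.6868, 19.707)]  |A|=408.3612
7. canonical 6-gon: [(17.961, 25.9855) (10.8887, 15.6809) (20.4561, 0) (29.112, 0) (35.1954, 14.0504) (32.6868, 19.707)]
8. shoelace: 408.3612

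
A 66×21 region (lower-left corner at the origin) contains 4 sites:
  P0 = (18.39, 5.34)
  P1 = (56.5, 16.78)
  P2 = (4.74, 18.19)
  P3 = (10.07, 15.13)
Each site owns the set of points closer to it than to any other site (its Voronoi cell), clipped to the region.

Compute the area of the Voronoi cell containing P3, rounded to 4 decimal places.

1. box [0,66]×[0,21]: [(0, 0) (66, 0) (66, 21) (0, 21)]
2. ⊥bis P3·P0 via (14.23,10.235): [(0, 0) (2.1867, 0) (26.897, 21) (0, 21)]  |A|=305.3782
3. ⊥bis P3·P1 via (33.285,15.955): [(0, 0) (2.1867, 0) (26.897, 21) (0, 21)]  |A|=305.3782
4. ⊥bis P3·P2 via (7.405,16.66): [(0, 3.7617) (0, 0) (2.1867, 0) (26.897, 21) (9.8966, 21)]  |A|=220.0779
5. canonical 5-gon: [(0, 3.7617) (0, 0) (2.1867, 0) (26.897, 21) (9.8966, 21)]
6. shoelace: 220.0779

Area of P3's cell: 220.0779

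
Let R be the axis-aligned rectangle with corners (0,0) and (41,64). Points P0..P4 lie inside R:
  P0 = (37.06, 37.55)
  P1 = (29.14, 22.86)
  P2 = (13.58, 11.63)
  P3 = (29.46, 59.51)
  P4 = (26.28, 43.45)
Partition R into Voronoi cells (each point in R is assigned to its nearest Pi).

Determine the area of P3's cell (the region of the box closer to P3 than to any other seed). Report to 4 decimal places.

1. box [0,41]×[0,64]: [(0, 0) (41, 0) (41, 64) (0, 64)]
2. ⊥bis P3·P0 via (33.26,48.53): [(0, 37.0193) (41, 51.2087) (41, 64) (0, 64)]  |A|=815.3272
3. ⊥bis P3·P1 via (29.3,41.185): [(0, 41.4408) (12.4616, 41.332) (41, 51.2087) (41, 64) (0, 64)]  |A|=787.7772
4. ⊥bis P3·P2 via (21.52,35.57): [(0, 42.7074) (3.922, 41.4066) (12.4616, 41.332) (41, 51.2087) (41, 64) (0, 64)]  |A|=785.2935
5. ⊥bis P3·P4 via (27.87,51.48): [(0, 56.9985) (36.7203, 49.7276) (41, 51.2087) (41, 64) (0, 64)]  |A|=448.5054
6. canonical 5-gon: [(0, 56.9985) (36.7203, 49.7276) (41, 51.2087) (41, 64) (0, 64)]
7. shoelace: 448.5054

Area of P3's cell: 448.5054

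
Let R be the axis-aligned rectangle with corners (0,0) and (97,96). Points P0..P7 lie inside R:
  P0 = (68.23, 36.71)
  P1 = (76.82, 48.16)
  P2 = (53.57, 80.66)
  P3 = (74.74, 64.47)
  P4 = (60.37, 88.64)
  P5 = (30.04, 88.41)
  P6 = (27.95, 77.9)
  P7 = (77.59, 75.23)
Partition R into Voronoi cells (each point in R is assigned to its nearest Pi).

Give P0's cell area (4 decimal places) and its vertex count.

Area of P0's cell: 3669.5216 (7 vertices)

1. box [0,97]×[0,96]: [(0, 0) (97, 0) (97, 96) (0, 96)]
2. ⊥bis P0·P1 via (72.525,42.435): [(0, 0) (97, 0) (97, 24.0734) (1.1258, 96) (0, 96)]  |A|=5864.0472
3. ⊥bis P0·P2 via (60.9,58.685): [(0, 38.3711) (0, 0) (97, 0) (97, 24.0734) (53.9533, 56.3678)]  |A|=4287.1056
4. ⊥bis P0·P3 via (71.485,50.59): [(51.0197, 55.3893) (0, 38.3711) (0, 0) (97, 0) (97, 24.0734) (57.1847, 53.9436)]  |A|=4281.9687
5. ⊥bis P0·P4 via (64.3,62.675): [(51.0197, 55.3893) (0, 38.3711) (0, 0) (97, 0) (97, 24.0734) (57.1847, 53.9436)]  |A|=4281.9687
6. ⊥bis P0·P5 via (49.135,62.56): [(51.0197, 55.3893) (29.8832, 48.339) (0, 26.2647) (0, 0) (97, 0) (97, 24.0734) (57.1847, 53.9436)]  |A|=4101.0791
7. ⊥bis P0·P6 via (48.09,57.305): [(51.0197, 55.3893) (43.6003, 52.9145) (0, 10.2774) (0, 0) (97, 0) (97, 24.0734) (57.1847, 53.9436)]  |A|=3669.5216
8. ⊥bis P0·P7 via (72.91,55.97): [(51.0197, 55.3893) (43.6003, 52.9145) (0, 10.2774) (0, 0) (97, 0) (97, 24.0734) (57.1847, 53.9436)]  |A|=3669.5216
9. canonical 7-gon: [(51.0197, 55.3893) (43.6003, 52.9145) (0, 10.2774) (0, 0) (97, 0) (97, 24.0734) (57.1847, 53.9436)]
10. shoelace: 3669.5216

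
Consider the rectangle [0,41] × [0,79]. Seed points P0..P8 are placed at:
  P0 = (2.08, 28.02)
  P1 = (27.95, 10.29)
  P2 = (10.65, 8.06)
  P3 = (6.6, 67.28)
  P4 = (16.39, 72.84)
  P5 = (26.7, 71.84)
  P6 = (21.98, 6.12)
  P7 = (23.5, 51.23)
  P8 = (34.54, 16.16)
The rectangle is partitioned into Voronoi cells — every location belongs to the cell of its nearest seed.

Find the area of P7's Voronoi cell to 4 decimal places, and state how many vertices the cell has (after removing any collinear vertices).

1. box [0,41]×[0,79]: [(0, 0) (41, 0) (41, 79) (0, 79)]
2. ⊥bis P7·P0 via (12.79,39.625): [(0, 51.4286) (41, 13.5906) (41, 79) (0, 79)]  |A|=1906.106
3. ⊥bis P7·P1 via (25.725,30.76): [(0, 51.4286) (22.7466, 30.4363) (41, 32.4203) (41, 79) (0, 79)]  |A|=1734.2529
4. ⊥bis P7·P2 via (17.075,29.645): [(0, 51.4286) (22.7466, 30.4363) (41, 32.4203) (41, 79) (0, 79)]  |A|=1734.2529
5. ⊥bis P7·P3 via (15.05,59.255): [(4.0594, 47.6823) (22.7466, 30.4363) (41, 32.4203) (41, 79) (33.8019, 79)]  |A|=1148.9929
6. ⊥bis P7·P4 via (19.945,62.035): [(16.6654, 60.956) (4.0594, 47.6823) (22.7466, 30.4363) (41, 32.4203) (41, 68.9624)]  |A|=961.9211
7. ⊥bis P7·P5 via (25.1,61.535): [(20.5653, 62.2391) (16.6654, 60.956) (4.0594, 47.6823) (22.7466, 30.4363) (41, 32.4203) (41, 59.0663)]  |A|=860.8091
8. ⊥bis P7·P6 via (22.74,28.675): [(20.5653, 62.2391) (16.6654, 60.956) (4.0594, 47.6823) (22.7466, 30.4363) (41, 32.4203) (41, 59.0663)]  |A|=860.8091
9. ⊥bis P7·P8 via (29.02,33.695): [(20.5653, 62.2391) (16.6654, 60.956) (4.0594, 47.6823) (21.7093, 31.3936) (41, 37.4663) (41, 59.0663)]  |A|=802.3726
10. canonical 6-gon: [(20.5653, 62.2391) (16.6654, 60.956) (4.0594, 47.6823) (21.7093, 31.3936) (41, 37.4663) (41, 59.0663)]
11. shoelace: 802.3726

Area of P7's cell: 802.3726 (6 vertices)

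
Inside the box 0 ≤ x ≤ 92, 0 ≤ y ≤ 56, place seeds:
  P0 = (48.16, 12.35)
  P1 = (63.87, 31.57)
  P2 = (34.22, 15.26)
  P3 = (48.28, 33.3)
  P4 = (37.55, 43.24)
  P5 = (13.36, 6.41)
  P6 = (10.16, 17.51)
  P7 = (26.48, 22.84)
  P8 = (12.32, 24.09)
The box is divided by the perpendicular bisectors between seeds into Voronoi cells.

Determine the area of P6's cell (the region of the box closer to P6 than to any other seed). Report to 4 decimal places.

1. box [0,92]×[0,56]: [(0, 0) (92, 0) (92, 56) (0, 56)]
2. ⊥bis P6·P0 via (29.16,14.93): [(0, 0) (27.1327, 0) (34.7369, 56) (0, 56)]  |A|=1732.347
3. ⊥bis P6·P1 via (37.015,24.54): [(0, 0) (27.1327, 0) (32.7021, 41.0154) (28.7795, 56) (0, 56)]  |A|=1687.7128
4. ⊥bis P6·P2 via (22.19,16.385): [(0, 0) (20.6577, 0) (25.8946, 56) (0, 56)]  |A|=1303.4667
5. ⊥bis P6·P3 via (29.22,25.405): [(0, 0) (20.6577, 0) (24.173, 37.5895) (16.547, 56) (0, 56)]  |A|=1217.4191
6. ⊥bis P6·P4 via (23.855,30.375): [(0, 55.769) (0, 0) (20.6577, 0) (23.5306, 30.7203)]  |A|=973.4454
7. ⊥bis P6·P5 via (11.76,11.96): [(0, 55.769) (0, 8.5697) (22.0537, 14.9276) (23.5306, 30.7203)]  |A|=724.7635
8. ⊥bis P6·P7 via (18.32,20.175): [(10.2635, 44.8434) (0, 55.769) (0, 8.5697) (20.2076, 14.3953)]  |A|=578.8207
9. ⊥bis P6·P8 via (11.24,20.8): [(18.9416, 18.2718) (0, 24.4897) (0, 8.5697) (20.2076, 14.3953)]  |A|=193.6297
10. canonical 4-gon: [(18.9416, 18.2718) (0, 24.4897) (0, 8.5697) (20.2076, 14.3953)]
11. shoelace: 193.6297

Area of P6's cell: 193.6297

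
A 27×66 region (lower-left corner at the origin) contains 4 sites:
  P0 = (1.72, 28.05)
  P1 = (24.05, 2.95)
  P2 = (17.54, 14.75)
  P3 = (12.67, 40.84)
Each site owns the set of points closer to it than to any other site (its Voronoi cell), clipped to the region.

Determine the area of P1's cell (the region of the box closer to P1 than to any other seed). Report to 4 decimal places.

1. box [0,27]×[0,66]: [(0, 0) (27, 0) (27, 66) (0, 66)]
2. ⊥bis P1·P0 via (12.885,15.5): [(0, 4.037) (0, 0) (27, 0) (27, 28.0573)]  |A|=433.2725
3. ⊥bis P1·P2 via (20.795,8.85): [(4.7535, 0) (27, 0) (27, 12.2733)]  |A|=136.5185
4. ⊥bis P1·P3 via (18.36,21.895): [(4.7535, 0) (27, 0) (27, 12.2733)]  |A|=136.5185
5. canonical 3-gon: [(4.7535, 0) (27, 0) (27, 12.2733)]
6. shoelace: 136.5185

Area of P1's cell: 136.5185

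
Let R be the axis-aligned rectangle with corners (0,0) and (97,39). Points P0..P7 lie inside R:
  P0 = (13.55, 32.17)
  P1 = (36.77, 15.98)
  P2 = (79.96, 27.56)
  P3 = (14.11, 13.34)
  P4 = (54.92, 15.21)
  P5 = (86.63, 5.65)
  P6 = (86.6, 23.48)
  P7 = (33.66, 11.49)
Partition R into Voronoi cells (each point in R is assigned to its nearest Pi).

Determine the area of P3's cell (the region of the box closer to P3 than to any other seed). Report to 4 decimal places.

Area of P3's cell: 539.7929

1. box [0,97]×[0,39]: [(0, 0) (97, 0) (97, 39) (0, 39)]
2. ⊥bis P3·P0 via (13.83,22.755): [(0, 22.3437) (0, 0) (97, 0) (97, 25.2285)]  |A|=2307.2496
3. ⊥bis P3·P1 via (25.44,14.66): [(24.4601, 23.0711) (0, 22.3437) (0, 0) (27.148, 0)]  |A|=586.4313
4. ⊥bis P3·P2 via (47.035,20.45): [(24.4601, 23.0711) (0, 22.3437) (0, 0) (27.148, 0)]  |A|=586.4313
5. ⊥bis P3·P4 via (34.515,14.275): [(24.4601, 23.0711) (0, 22.3437) (0, 0) (27.148, 0)]  |A|=586.4313
6. ⊥bis P3·P5 via (50.37,9.495): [(24.4601, 23.0711) (0, 22.3437) (0, 0) (27.148, 0)]  |A|=586.4313
7. ⊥bis P3·P6 via (50.355,18.41): [(24.4601, 23.0711) (0, 22.3437) (0, 0) (27.148, 0)]  |A|=586.4313
8. ⊥bis P3·P7 via (23.885,12.415): [(24.6992, 21.0188) (24.4601, 23.0711) (0, 22.3437) (0, 0) (22.7102, 0)]  |A|=539.7929
9. canonical 5-gon: [(24.6992, 21.0188) (24.4601, 23.0711) (0, 22.3437) (0, 0) (22.7102, 0)]
10. shoelace: 539.7929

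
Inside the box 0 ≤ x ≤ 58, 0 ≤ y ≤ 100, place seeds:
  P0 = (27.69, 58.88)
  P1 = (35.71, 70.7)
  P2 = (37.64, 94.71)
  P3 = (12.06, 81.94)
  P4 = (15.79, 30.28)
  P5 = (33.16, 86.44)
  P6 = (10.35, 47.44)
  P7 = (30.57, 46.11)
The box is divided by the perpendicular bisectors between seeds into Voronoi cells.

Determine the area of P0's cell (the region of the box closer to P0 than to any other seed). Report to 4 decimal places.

1. box [0,58]×[0,100]: [(0, 0) (58, 0) (58, 100) (0, 100)]
2. ⊥bis P0·P1 via (31.7,64.79): [(0, 86.2988) (0, 0) (58, 0) (58, 46.9452)]  |A|=3864.0748
3. ⊥bis P0·P2 via (32.665,76.795): [(1.0796, 85.5663) (0, 85.8661) (0, 0) (58, 0) (58, 46.9452)]  |A|=3863.8412
4. ⊥bis P0·P3 via (19.875,70.41): [(21.647, 71.6111) (0, 56.9388) (0, 0) (58, 0) (58, 46.9452)]  |A|=3546.2965
5. ⊥bis P0·P4 via (21.74,44.58): [(21.647, 71.6111) (0, 56.9388) (0, 53.6257) (58, 29.4928) (58, 46.9452)]  |A|=1135.8612
6. ⊥bis P0·P5 via (30.425,72.66): [(21.647, 71.6111) (0, 56.9388) (0, 53.6257) (58, 29.4928) (58, 46.9452)]  |A|=1135.8612
7. ⊥bis P0·P6 via (19.02,53.16): [(21.647, 71.6111) (11.4202, 64.6793) (25.7933, 42.8935) (58, 29.4928) (58, 46.9452)]  |A|=913.1061
8. ⊥bis P0·P7 via (29.13,52.495): [(44.6589, 55.9972) (21.647, 71.6111) (11.4202, 64.6793) (20.7114, 50.5964)]  |A|=353.3133
9. canonical 4-gon: [(44.6589, 55.9972) (21.647, 71.6111) (11.4202, 64.6793) (20.7114, 50.5964)]
10. shoelace: 353.3133

Area of P0's cell: 353.3133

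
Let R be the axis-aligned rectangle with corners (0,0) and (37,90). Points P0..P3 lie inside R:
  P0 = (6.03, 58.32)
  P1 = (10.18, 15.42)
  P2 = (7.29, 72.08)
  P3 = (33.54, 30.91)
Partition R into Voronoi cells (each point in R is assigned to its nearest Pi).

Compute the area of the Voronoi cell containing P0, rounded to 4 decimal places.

1. box [0,37]×[0,90]: [(0, 0) (37, 0) (37, 90) (0, 90)]
2. ⊥bis P0·P1 via (8.105,36.87): [(0, 36.0859) (37, 39.6652) (37, 90) (0, 90)]  |A|=1928.6037
3. ⊥bis P0·P2 via (6.66,65.2): [(0, 65.8099) (0, 36.0859) (37, 39.6652) (37, 62.4218)]  |A|=970.8888
4. ⊥bis P0·P3 via (19.785,44.615): [(0, 65.8099) (0, 36.0859) (12.4909, 37.2943) (37, 61.8928) (37, 62.4218)]  |A|=698.4994
5. canonical 5-gon: [(0, 65.8099) (0, 36.0859) (12.4909, 37.2943) (37, 61.8928) (37, 62.4218)]
6. shoelace: 698.4994

Area of P0's cell: 698.4994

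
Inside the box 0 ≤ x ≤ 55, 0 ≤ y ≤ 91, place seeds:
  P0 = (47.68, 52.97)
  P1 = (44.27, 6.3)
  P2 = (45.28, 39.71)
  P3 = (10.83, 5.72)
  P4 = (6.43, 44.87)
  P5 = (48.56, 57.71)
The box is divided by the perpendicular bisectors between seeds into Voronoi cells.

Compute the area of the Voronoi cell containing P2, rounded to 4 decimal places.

1. box [0,55]×[0,91]: [(0, 0) (55, 0) (55, 91) (0, 91)]
2. ⊥bis P2·P0 via (46.48,46.34): [(0, 54.7527) (0, 0) (55, 0) (55, 44.7979)]  |A|=2737.6412
3. ⊥bis P2·P1 via (44.775,23.005): [(0, 54.7527) (0, 24.3586) (55, 22.6959) (55, 44.7979)]  |A|=1443.6435
4. ⊥bis P2·P3 via (28.055,22.715): [(0, 54.7527) (0, 51.1497) (27.246, 23.5349) (55, 22.6959) (55, 44.7979)]  |A|=1078.6676
5. ⊥bis P2·P4 via (25.855,42.29): [(26.8645, 49.8903) (23.8246, 27.0027) (27.246, 23.5349) (55, 22.6959) (55, 44.7979)]  |A|=720.9253
6. ⊥bis P2·P5 via (46.92,48.71): [(26.8645, 49.8903) (23.8246, 27.0027) (27.246, 23.5349) (55, 22.6959) (55, 44.7979)]  |A|=720.9253
7. canonical 5-gon: [(26.8645, 49.8903) (23.8246, 27.0027) (27.246, 23.5349) (55, 22.6959) (55, 44.7979)]
8. shoelace: 720.9253

Area of P2's cell: 720.9253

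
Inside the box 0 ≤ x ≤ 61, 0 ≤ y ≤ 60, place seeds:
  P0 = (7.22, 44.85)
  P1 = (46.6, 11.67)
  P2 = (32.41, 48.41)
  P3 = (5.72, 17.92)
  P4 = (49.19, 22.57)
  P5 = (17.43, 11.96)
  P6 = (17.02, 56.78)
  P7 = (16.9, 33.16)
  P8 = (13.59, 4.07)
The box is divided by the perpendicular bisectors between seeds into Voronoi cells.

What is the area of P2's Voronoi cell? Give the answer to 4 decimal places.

1. box [0,61]×[0,60]: [(0, 0) (61, 0) (61, 60) (0, 60)]
2. ⊥bis P2·P0 via (19.815,46.63): [(26.405, 0) (61, 0) (61, 60) (17.9255, 60)]  |A|=2330.085
3. ⊥bis P2·P1 via (39.505,30.04): [(23.0574, 23.6875) (61, 38.342) (61, 60) (17.9255, 60)]  |A|=1192.9539
4. ⊥bis P2·P3 via (19.065,33.165): [(22.0925, 30.5148) (27.7996, 25.519) (61, 38.342) (61, 60) (17.9255, 60)]  |A|=1175.882
5. ⊥bis P2·P4 via (40.8,35.49): [(22.0925, 30.5148) (26.797, 26.3967) (61, 48.6075) (61, 60) (17.9255, 60)]  |A|=979.3283
6. ⊥bis P2·P5 via (24.92,30.185): [(21.9676, 31.3983) (29.6422, 28.2443) (61, 48.6075) (61, 60) (17.9255, 60)]  |A|=965.9304
7. ⊥bis P2·P6 via (24.715,52.595): [(20.1565, 44.2133) (21.9676, 31.3983) (29.6422, 28.2443) (61, 48.6075) (61, 60) (28.7423, 60)]  |A|=880.5497
8. ⊥bis P2·P7 via (24.655,40.785): [(20.5581, 44.9517) (34.1239, 31.1547) (61, 48.6075) (61, 60) (28.7423, 60)]  |A|=776.8648
9. ⊥bis P2·P8 via (23,26.24): [(20.5581, 44.9517) (34.1239, 31.1547) (61, 48.6075) (61, 60) (28.7423, 60)]  |A|=776.8648
10. canonical 5-gon: [(20.5581, 44.9517) (34.1239, 31.1547) (61, 48.6075) (61, 60) (28.7423, 60)]
11. shoelace: 776.8648

Area of P2's cell: 776.8648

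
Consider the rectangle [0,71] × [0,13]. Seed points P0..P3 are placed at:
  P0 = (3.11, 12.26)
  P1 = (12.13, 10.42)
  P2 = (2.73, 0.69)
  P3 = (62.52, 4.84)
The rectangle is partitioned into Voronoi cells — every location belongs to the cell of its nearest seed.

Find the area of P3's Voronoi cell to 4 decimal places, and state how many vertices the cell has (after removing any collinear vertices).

1. box [0,71]×[0,13]: [(0, 0) (71, 0) (71, 13) (0, 13)]
2. ⊥bis P3·P0 via (32.815,8.55): [(31.7471, 0) (71, 0) (71, 13) (33.3708, 13)]  |A|=499.7334
3. ⊥bis P3·P1 via (37.325,7.63): [(36.4801, 0) (71, 0) (71, 13) (37.9197, 13)]  |A|=439.4017
4. ⊥bis P3·P2 via (32.625,2.765): [(36.4801, 0) (71, 0) (71, 13) (37.9197, 13)]  |A|=439.4017
5. canonical 4-gon: [(36.4801, 0) (71, 0) (71, 13) (37.9197, 13)]
6. shoelace: 439.4017

Area of P3's cell: 439.4017 (4 vertices)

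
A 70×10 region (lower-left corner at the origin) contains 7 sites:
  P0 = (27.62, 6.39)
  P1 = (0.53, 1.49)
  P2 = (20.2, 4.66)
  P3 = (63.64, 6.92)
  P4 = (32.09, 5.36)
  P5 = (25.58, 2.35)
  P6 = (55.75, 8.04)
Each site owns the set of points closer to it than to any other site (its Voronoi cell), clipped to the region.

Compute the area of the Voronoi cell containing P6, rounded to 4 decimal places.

Area of P6's cell: 152.3040

1. box [0,70]×[0,10]: [(0, 0) (70, 0) (70, 10) (0, 10)]
2. ⊥bis P6·P0 via (41.685,7.215): [(42.1082, 0) (70, 0) (70, 10) (41.5216, 10)]  |A|=281.8508
3. ⊥bis P6·P1 via (28.14,4.765): [(42.1082, 0) (70, 0) (70, 10) (41.5216, 10)]  |A|=281.8508
4. ⊥bis P6·P2 via (37.975,6.35): [(42.1082, 0) (70, 0) (70, 10) (41.5216, 10)]  |A|=281.8508
5. ⊥bis P6·P3 via (59.695,7.48): [(42.1082, 0) (58.6332, 0) (60.0527, 10) (41.5216, 10)]  |A|=175.2804
6. ⊥bis P6·P4 via (43.92,6.7): [(44.6789, 0) (58.6332, 0) (60.0527, 10) (43.5462, 10)]  |A|=152.304
7. ⊥bis P6·P5 via (40.665,5.195): [(44.6789, 0) (58.6332, 0) (60.0527, 10) (43.5462, 10)]  |A|=152.304
8. canonical 4-gon: [(44.6789, 0) (58.6332, 0) (60.0527, 10) (43.5462, 10)]
9. shoelace: 152.304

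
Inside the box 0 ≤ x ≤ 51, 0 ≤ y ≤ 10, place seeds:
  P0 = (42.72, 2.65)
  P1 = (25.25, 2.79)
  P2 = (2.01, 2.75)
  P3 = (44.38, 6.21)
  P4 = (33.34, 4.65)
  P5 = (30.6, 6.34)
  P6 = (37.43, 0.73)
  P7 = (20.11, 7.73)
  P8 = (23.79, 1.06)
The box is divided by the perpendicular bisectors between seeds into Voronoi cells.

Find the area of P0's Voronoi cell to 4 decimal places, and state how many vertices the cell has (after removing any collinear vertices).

1. box [0,51]×[0,10]: [(0, 0) (51, 0) (51, 10) (0, 10)]
2. ⊥bis P0·P1 via (33.985,2.72): [(33.9632, 0) (51, 0) (51, 10) (34.0433, 10)]  |A|=169.9673
3. ⊥bis P0·P2 via (22.365,2.7): [(33.9632, 0) (51, 0) (51, 10) (34.0433, 10)]  |A|=169.9673
4. ⊥bis P0·P3 via (43.55,4.43): [(34.0343, 8.8671) (33.9632, 0) (51, 0) (51, 0.9561)]  |A|=83.6443
5. ⊥bis P0·P4 via (38.03,3.65): [(38.6805, 6.7006) (37.2517, 0) (51, 0) (51, 0.9561)]  |A|=51.9505
6. ⊥bis P0·P5 via (36.66,4.495): [(38.6805, 6.7006) (37.2517, 0) (51, 0) (51, 0.9561)]  |A|=51.9505
7. ⊥bis P0·P6 via (40.075,1.69): [(38.6805, 6.7006) (38.5235, 5.9646) (40.6884, 0) (51, 0) (51, 0.9561)]  |A|=41.7013
8. ⊥bis P0·P7 via (31.415,5.19): [(38.6805, 6.7006) (38.5235, 5.9646) (40.6884, 0) (51, 0) (51, 0.9561)]  |A|=41.7013
9. ⊥bis P0·P8 via (33.255,1.855): [(38.6805, 6.7006) (38.5235, 5.9646) (40.6884, 0) (51, 0) (51, 0.9561)]  |A|=41.7013
10. canonical 5-gon: [(38.6805, 6.7006) (38.5235, 5.9646) (40.6884, 0) (51, 0) (51, 0.9561)]
11. shoelace: 41.7013

Area of P0's cell: 41.7013 (5 vertices)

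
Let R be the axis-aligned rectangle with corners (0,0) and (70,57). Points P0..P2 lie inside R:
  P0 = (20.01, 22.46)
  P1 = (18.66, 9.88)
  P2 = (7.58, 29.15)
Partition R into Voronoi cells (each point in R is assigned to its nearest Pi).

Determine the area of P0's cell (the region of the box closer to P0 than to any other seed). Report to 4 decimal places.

Area of P0's cell: 2189.8544

1. box [0,70]×[0,57]: [(0, 0) (70, 0) (70, 57) (0, 57)]
2. ⊥bis P0·P1 via (19.335,16.17): [(0, 18.2449) (70, 10.733) (70, 57) (0, 57)]  |A|=2975.7743
3. ⊥bis P0·P2 via (13.795,25.805): [(9.195, 17.2582) (70, 10.733) (70, 57) (30.5846, 57)]  |A|=2189.8544
4. canonical 4-gon: [(9.195, 17.2582) (70, 10.733) (70, 57) (30.5846, 57)]
5. shoelace: 2189.8544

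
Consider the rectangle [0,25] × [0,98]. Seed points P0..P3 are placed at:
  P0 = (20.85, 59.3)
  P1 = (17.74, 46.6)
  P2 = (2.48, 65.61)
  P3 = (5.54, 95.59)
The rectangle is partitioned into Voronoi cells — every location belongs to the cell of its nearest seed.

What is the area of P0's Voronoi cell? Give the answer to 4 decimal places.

Area of P0's cell: 320.3100

1. box [0,25]×[0,98]: [(0, 0) (25, 0) (25, 98) (0, 98)]
2. ⊥bis P0·P1 via (19.295,52.95): [(0, 57.675) (25, 51.5529) (25, 98) (0, 98)]  |A|=1084.6507
3. ⊥bis P0·P2 via (11.665,62.455): [(9.2454, 55.411) (25, 51.5529) (25, 98) (23.8745, 98)]  |A|=389.8436
4. ⊥bis P0·P3 via (13.195,77.445): [(17.4273, 79.2305) (9.2454, 55.411) (25, 51.5529) (25, 82.4253)]  |A|=320.31
5. canonical 4-gon: [(17.4273, 79.2305) (9.2454, 55.411) (25, 51.5529) (25, 82.4253)]
6. shoelace: 320.31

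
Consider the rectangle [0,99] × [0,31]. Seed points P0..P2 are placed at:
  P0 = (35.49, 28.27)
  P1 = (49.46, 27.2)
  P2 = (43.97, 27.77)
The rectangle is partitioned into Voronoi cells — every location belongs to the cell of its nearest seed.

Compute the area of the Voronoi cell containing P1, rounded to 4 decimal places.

Area of P1's cell: 1659.4097

1. box [0,99]×[0,31]: [(0, 0) (99, 0) (99, 31) (0, 31)]
2. ⊥bis P1·P0 via (42.475,27.735): [(40.3507, 0) (99, 0) (99, 31) (42.7251, 31)]  |A|=1781.3255
3. ⊥bis P1·P2 via (46.715,27.485): [(43.8614, 0) (99, 0) (99, 31) (47.0799, 31)]  |A|=1659.4097
4. canonical 4-gon: [(43.8614, 0) (99, 0) (99, 31) (47.0799, 31)]
5. shoelace: 1659.4097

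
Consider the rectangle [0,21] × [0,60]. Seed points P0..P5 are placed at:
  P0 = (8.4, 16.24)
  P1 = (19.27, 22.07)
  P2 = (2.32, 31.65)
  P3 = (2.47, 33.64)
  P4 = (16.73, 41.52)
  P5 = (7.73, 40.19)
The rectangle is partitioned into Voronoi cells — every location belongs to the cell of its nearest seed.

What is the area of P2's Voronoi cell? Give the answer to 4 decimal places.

1. box [0,21]×[0,60]: [(0, 0) (21, 0) (21, 60) (0, 60)]
2. ⊥bis P2·P0 via (5.36,23.945): [(0, 21.8302) (21, 30.1157) (21, 60) (0, 60)]  |A|=714.5674
3. ⊥bis P2·P1 via (10.795,26.86): [(0, 21.8302) (10.2344, 25.8682) (21, 44.9158) (21, 60) (0, 60)]  |A|=634.9019
4. ⊥bis P2·P3 via (2.395,32.645): [(0, 32.8255) (0, 21.8302) (10.2344, 25.8682) (13.5878, 31.8013)]  |A|=98.2917
5. ⊥bis P2·P4 via (9.525,36.585): [(12.7587, 31.8638) (0, 32.8255) (0, 21.8302) (10.2344, 25.8682) (13.2323, 31.1724)]  |A|=98.0199
6. ⊥bis P2·P5 via (5.025,35.92): [(11.2482, 31.9777) (0, 32.8255) (0, 21.8302) (10.2344, 25.8682) (13.0444, 30.8398)]  |A|=97.119
7. canonical 5-gon: [(11.2482, 31.9777) (0, 32.8255) (0, 21.8302) (10.2344, 25.8682) (13.0444, 30.8398)]
8. shoelace: 97.119

Area of P2's cell: 97.1190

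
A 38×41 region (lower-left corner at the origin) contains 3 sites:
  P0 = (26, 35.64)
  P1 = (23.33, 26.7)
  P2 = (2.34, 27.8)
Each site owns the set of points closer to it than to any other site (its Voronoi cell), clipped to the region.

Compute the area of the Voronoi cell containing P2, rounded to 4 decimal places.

1. box [0,38]×[0,41]: [(0, 0) (38, 0) (38, 41) (0, 41)]
2. ⊥bis P2·P0 via (14.17,31.72): [(0, 0) (24.6808, 0) (11.095, 41) (0, 41)]  |A|=733.4027
3. ⊥bis P2·P1 via (12.835,27.25): [(0, 0) (11.4069, 0) (13.2196, 34.5883) (11.095, 41) (0, 41)]  |A|=503.8433
4. canonical 5-gon: [(0, 0) (11.4069, 0) (13.2196, 34.5883) (11.095, 41) (0, 41)]
5. shoelace: 503.8433

Area of P2's cell: 503.8433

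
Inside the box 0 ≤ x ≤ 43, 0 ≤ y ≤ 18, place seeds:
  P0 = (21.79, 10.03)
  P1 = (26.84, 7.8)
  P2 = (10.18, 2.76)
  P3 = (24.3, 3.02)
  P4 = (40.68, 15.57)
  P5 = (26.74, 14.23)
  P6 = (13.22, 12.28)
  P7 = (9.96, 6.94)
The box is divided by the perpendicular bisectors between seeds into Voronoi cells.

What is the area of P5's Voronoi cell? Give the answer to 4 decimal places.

1. box [0,43]×[0,18]: [(0, 0) (43, 0) (43, 18) (0, 18)]
2. ⊥bis P5·P0 via (24.265,12.13): [(34.5571, 0) (43, 0) (43, 18) (19.2844, 18)]  |A|=289.4264
3. ⊥bis P5·P1 via (26.79,11.015): [(25.2316, 10.9908) (43, 11.2671) (43, 18) (19.2844, 18)]  |A|=142.9305
4. ⊥bis P5·P2 via (18.46,8.495): [(25.2316, 10.9908) (43, 11.2671) (43, 18) (19.2844, 18)]  |A|=142.9305
5. ⊥bis P5·P3 via (25.52,8.625): [(25.2316, 10.9908) (43, 11.2671) (43, 18) (19.2844, 18)]  |A|=142.9305
6. ⊥bis P5·P4 via (33.71,14.9): [(25.2316, 10.9908) (34.0726, 11.1283) (33.412, 18) (19.2844, 18)]  |A|=79.9336
7. ⊥bis P5·P6 via (19.98,13.255): [(19.2979, 17.9841) (25.2316, 10.9908) (34.0726, 11.1283) (33.412, 18) (19.2956, 18)]  |A|=79.9335
8. ⊥bis P5·P7 via (18.35,10.585): [(19.2979, 17.9841) (25.2316, 10.9908) (34.0726, 11.1283) (33.412, 18) (19.2956, 18)]  |A|=79.9335
9. canonical 5-gon: [(19.2979, 17.9841) (25.2316, 10.9908) (34.0726, 11.1283) (33.412, 18) (19.2956, 18)]
10. shoelace: 79.9335

Area of P5's cell: 79.9335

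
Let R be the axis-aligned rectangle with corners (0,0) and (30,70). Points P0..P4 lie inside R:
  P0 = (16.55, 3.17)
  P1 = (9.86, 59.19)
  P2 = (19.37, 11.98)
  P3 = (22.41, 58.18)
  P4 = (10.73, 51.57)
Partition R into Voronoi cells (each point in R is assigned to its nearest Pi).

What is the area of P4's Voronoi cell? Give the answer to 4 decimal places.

Area of P4's cell: 541.9603

1. box [0,30]×[0,70]: [(0, 0) (30, 0) (30, 70) (0, 70)]
2. ⊥bis P4·P0 via (13.64,27.37): [(0, 25.7298) (30, 29.3373) (30, 70) (0, 70)]  |A|=1273.9939
3. ⊥bis P4·P1 via (10.295,55.38): [(0, 54.2046) (0, 25.7298) (30, 29.3373) (30, 57.6298)]  |A|=851.5094
4. ⊥bis P4·P2 via (15.05,31.775): [(0, 54.2046) (0, 28.4905) (30, 35.0376) (30, 57.6298)]  |A|=724.5929
5. ⊥bis P4·P3 via (16.57,54.875): [(15.9207, 56.0223) (0, 54.2046) (0, 28.4905) (28.0387, 34.6096)]  |A|=541.9603
6. canonical 4-gon: [(15.9207, 56.0223) (0, 54.2046) (0, 28.4905) (28.0387, 34.6096)]
7. shoelace: 541.9603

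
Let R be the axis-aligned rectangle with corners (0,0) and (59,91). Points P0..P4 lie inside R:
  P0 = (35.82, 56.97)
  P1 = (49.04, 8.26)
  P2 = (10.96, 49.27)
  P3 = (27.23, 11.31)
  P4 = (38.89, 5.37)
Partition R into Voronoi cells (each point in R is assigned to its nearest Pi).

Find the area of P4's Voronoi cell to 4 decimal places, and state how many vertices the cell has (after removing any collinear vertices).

Area of P4's cell: 183.9726 (3 vertices)

1. box [0,59]×[0,91]: [(0, 0) (59, 0) (59, 91) (0, 91)]
2. ⊥bis P4·P0 via (37.355,31.17): [(0, 28.9475) (0, 0) (59, 0) (59, 32.4578)]  |A|=1811.4568
3. ⊥bis P4·P1 via (43.965,6.815): [(37.0358, 31.151) (0, 28.9475) (0, 0) (45.9054, 0)]  |A|=1251.048
4. ⊥bis P4·P2 via (24.925,27.32): [(37.0358, 31.151) (30.3183, 30.7513) (0, 11.4622) (0, 0) (45.9054, 0)]  |A|=985.9858
5. ⊥bis P4·P3 via (33.06,8.34): [(39.7767, 21.5247) (28.8113, 0) (45.9054, 0)]  |A|=183.9726
6. canonical 3-gon: [(39.7767, 21.5247) (28.8113, 0) (45.9054, 0)]
7. shoelace: 183.9726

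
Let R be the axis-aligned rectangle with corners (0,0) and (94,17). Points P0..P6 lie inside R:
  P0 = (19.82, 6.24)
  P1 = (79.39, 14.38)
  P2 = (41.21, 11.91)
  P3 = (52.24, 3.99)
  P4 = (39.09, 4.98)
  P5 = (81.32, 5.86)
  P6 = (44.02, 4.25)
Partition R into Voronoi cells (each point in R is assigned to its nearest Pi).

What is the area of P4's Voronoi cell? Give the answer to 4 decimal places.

Area of P4's cell: 118.4540

1. box [0,94]×[0,17]: [(0, 0) (94, 0) (94, 17) (0, 17)]
2. ⊥bis P4·P0 via (29.455,5.61): [(29.0882, 0) (94, 0) (94, 17) (30.1998, 17)]  |A|=1094.0526
3. ⊥bis P4·P1 via (59.24,9.68): [(29.0882, 0) (61.4979, 0) (57.5326, 17) (30.1998, 17)]  |A|=507.8116
4. ⊥bis P4·P2 via (40.15,8.445): [(29.8465, 11.597) (29.0882, 0) (61.4979, 0) (61.017, 2.0614)]  |A|=217.7634
5. ⊥bis P4·P3 via (45.665,4.485): [(45.8323, 6.7067) (29.8465, 11.597) (29.0882, 0) (45.3273, 0)]  |A|=149.0035
6. ⊥bis P4·P5 via (60.205,5.42): [(45.8323, 6.7067) (29.8465, 11.597) (29.0882, 0) (45.3273, 0)]  |A|=149.0035
7. ⊥bis P4·P6 via (41.555,4.615): [(42.0367, 7.8678) (29.8465, 11.597) (29.0882, 0) (40.8716, 0)]  |A|=118.454
8. canonical 4-gon: [(42.0367, 7.8678) (29.8465, 11.597) (29.0882, 0) (40.8716, 0)]
9. shoelace: 118.454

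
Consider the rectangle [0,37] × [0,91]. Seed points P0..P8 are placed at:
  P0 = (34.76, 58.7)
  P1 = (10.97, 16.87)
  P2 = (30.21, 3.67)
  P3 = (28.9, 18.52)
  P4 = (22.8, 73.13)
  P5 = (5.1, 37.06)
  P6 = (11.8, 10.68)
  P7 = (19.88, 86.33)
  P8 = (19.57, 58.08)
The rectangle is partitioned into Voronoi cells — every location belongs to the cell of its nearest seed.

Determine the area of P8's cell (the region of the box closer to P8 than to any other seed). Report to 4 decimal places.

1. box [0,37]×[0,91]: [(0, 0) (37, 0) (37, 91) (0, 91)]
2. ⊥bis P8·P0 via (27.165,58.39): [(0, 0) (29.5483, 0) (25.834, 91) (0, 91)]  |A|=2519.8921
3. ⊥bis P8·P1 via (15.27,37.475): [(0, 40.6617) (28.1282, 34.7917) (25.834, 91) (0, 91)]  |A|=1434.006
4. ⊥bis P8·P2 via (24.89,30.875): [(0, 40.6617) (28.1282, 34.7917) (25.834, 91) (0, 91)]  |A|=1434.006
5. ⊥bis P8·P3 via (24.235,38.3): [(0, 40.6617) (18.1705, 36.8697) (27.9492, 39.176) (25.834, 91) (0, 91)]  |A|=1412.363
6. ⊥bis P8·P4 via (21.185,65.605): [(0, 70.1517) (0, 40.6617) (18.1705, 36.8697) (27.9492, 39.176) (26.9208, 64.374)]  |A|=787.809
7. ⊥bis P8·P5 via (12.335,47.57): [(0, 70.1517) (0, 56.0613) (25.4015, 38.5751) (27.9492, 39.176) (26.9208, 64.374)]  |A|=563.0178
8. ⊥bis P8·P6 via (15.685,34.38): [(0, 70.1517) (0, 56.0613) (25.4015, 38.5751) (27.9492, 39.176) (26.9208, 64.374)]  |A|=563.0178
9. ⊥bis P8·P7 via (19.725,72.205): [(0, 70.1517) (0, 56.0613) (25.4015, 38.5751) (27.9492, 39.176) (26.9208, 64.374)]  |A|=563.0178
10. canonical 5-gon: [(0, 70.1517) (0, 56.0613) (25.4015, 38.5751) (27.9492, 39.176) (26.9208, 64.374)]
11. shoelace: 563.0178

Area of P8's cell: 563.0178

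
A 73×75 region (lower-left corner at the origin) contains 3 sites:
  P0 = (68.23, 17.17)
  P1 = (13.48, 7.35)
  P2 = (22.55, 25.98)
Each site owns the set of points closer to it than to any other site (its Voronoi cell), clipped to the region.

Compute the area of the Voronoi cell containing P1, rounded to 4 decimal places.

Area of P1's cell: 641.9128

1. box [0,73]×[0,75]: [(0, 0) (73, 0) (73, 75) (0, 75)]
2. ⊥bis P1·P0 via (40.855,12.26): [(0, 0) (43.054, 0) (29.6019, 75) (0, 75)]  |A|=2724.5951
3. ⊥bis P1·P2 via (18.015,16.665): [(0, 25.4356) (0, 0) (43.054, 0) (42.1746, 4.9029)]  |A|=641.9128
4. canonical 4-gon: [(0, 25.4356) (0, 0) (43.054, 0) (42.1746, 4.9029)]
5. shoelace: 641.9128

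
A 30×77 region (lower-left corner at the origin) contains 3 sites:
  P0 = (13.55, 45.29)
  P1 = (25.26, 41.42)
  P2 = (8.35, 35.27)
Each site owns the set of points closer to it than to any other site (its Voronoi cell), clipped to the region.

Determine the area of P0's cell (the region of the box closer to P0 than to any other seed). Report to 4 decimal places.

Area of P0's cell: 878.7704

1. box [0,30]×[0,77]: [(0, 0) (30, 0) (30, 77) (0, 77)]
2. ⊥bis P0·P1 via (19.405,43.355): [(0, 0) (5.0767, 0) (30, 75.4138) (30, 77) (0, 77)]  |A|=1370.2217
3. ⊥bis P0·P2 via (10.95,40.28): [(0, 45.9626) (17.2997, 36.9847) (30, 75.4138) (30, 77) (0, 77)]  |A|=878.7704
4. canonical 5-gon: [(0, 45.9626) (17.2997, 36.9847) (30, 75.4138) (30, 77) (0, 77)]
5. shoelace: 878.7704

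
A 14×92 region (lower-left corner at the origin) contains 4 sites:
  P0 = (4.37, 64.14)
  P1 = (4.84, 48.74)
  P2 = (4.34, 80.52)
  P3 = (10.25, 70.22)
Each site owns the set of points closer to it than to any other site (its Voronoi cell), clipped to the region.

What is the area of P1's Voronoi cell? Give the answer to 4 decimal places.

1. box [0,14]×[0,92]: [(0, 0) (14, 0) (14, 92) (0, 92)]
2. ⊥bis P1·P0 via (4.605,56.44): [(0, 56.2995) (0, 0) (14, 0) (14, 56.7267)]  |A|=791.1833
3. ⊥bis P1·P2 via (4.59,64.63): [(0, 56.2995) (0, 0) (14, 0) (14, 56.7267)]  |A|=791.1833
4. ⊥bis P1·P3 via (7.545,59.48): [(0, 56.2995) (0, 0) (14, 0) (14, 56.7267)]  |A|=791.1833
5. canonical 4-gon: [(0, 56.2995) (0, 0) (14, 0) (14, 56.7267)]
6. shoelace: 791.1833

Area of P1's cell: 791.1833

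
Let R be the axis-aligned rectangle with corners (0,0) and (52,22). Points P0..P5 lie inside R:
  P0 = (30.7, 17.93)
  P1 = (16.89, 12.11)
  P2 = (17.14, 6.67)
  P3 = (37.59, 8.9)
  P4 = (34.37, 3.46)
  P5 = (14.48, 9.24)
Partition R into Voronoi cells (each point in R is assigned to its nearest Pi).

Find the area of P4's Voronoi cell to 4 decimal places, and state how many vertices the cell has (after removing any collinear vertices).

1. box [0,52]×[0,22]: [(0, 0) (52, 0) (52, 22) (0, 22)]
2. ⊥bis P4·P0 via (32.535,10.695): [(0, 2.4432) (0, 0) (52, 0) (52, 15.6319)]  |A|=469.9521
3. ⊥bis P4·P1 via (25.63,7.785): [(26.2857, 9.11) (21.7776, 0) (52, 0) (52, 15.6319)]  |A|=338.6446
4. ⊥bis P4·P2 via (25.755,5.065): [(26.5197, 9.1693) (24.8114, 0) (52, 0) (52, 15.6319)]  |A|=323.8036
5. ⊥bis P4·P3 via (35.98,6.18): [(29.6069, 9.9523) (26.5197, 9.1693) (24.8114, 0) (46.4207, 0)]  |A|=121.0169
6. ⊥bis P4·P5 via (24.425,6.35): [(29.6069, 9.9523) (26.5197, 9.1693) (24.8114, 0) (46.4207, 0)]  |A|=121.0169
7. canonical 4-gon: [(29.6069, 9.9523) (26.5197, 9.1693) (24.8114, 0) (46.4207, 0)]
8. shoelace: 121.0169

Area of P4's cell: 121.0169 (4 vertices)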